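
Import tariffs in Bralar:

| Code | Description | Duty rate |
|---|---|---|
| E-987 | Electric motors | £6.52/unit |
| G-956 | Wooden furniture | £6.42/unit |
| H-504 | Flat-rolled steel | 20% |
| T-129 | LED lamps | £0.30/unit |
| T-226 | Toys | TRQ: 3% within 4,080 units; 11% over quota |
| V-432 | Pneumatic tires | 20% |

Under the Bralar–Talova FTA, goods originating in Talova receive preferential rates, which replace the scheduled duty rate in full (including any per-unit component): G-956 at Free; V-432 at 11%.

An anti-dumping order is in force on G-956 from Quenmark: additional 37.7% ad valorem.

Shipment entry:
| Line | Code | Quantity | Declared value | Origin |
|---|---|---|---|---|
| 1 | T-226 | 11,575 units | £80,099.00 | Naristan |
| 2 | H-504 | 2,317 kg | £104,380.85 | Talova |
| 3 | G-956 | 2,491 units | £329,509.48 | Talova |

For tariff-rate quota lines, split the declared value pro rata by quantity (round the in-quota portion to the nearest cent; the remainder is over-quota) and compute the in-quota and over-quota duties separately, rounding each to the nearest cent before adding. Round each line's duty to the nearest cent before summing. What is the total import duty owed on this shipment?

Line 1 (T-226, Naristan, 11,575 units, £80,099.00):
Code T-226 is under a tariff-rate quota (threshold 4,080 units). In-quota: 4,080 units at 3%; over-quota: 7,495 units at 11%.
Pro-rata value split: in-quota = £80,099.00 × 4,080/11,575 = £28,233.60; over-quota = £80,099.00 − £28,233.60 = £51,865.40.
In-quota duty = £28,233.60 × 3% = £847.01. Over-quota duty = £51,865.40 × 11% = £5,705.19.
Line duty = £847.01 + £5,705.19 = £6,552.20.
Line 2 (H-504, Talova, 2,317 kg, £104,380.85):
Base rate for H-504 is 20%.
Origin Talova is the FTA partner but H-504 is not on the preference list; base rate stands.
Duty = £104,380.85 × 20% = £20,876.17.
Line 3 (G-956, Talova, 2,491 units, £329,509.48):
Base rate for G-956 is £6.42/unit.
Origin Talova qualifies under the Bralar–Talova agreement and G-956 is covered: preferential rate Free applies instead.
The additional-duty order on G-956 targets Quenmark, not Talova; it does not apply.
Duty = £329,509.48 × 0% = £0.00.
Total = £6,552.20 + £20,876.17 + £0.00 = £27,428.37.

£27,428.37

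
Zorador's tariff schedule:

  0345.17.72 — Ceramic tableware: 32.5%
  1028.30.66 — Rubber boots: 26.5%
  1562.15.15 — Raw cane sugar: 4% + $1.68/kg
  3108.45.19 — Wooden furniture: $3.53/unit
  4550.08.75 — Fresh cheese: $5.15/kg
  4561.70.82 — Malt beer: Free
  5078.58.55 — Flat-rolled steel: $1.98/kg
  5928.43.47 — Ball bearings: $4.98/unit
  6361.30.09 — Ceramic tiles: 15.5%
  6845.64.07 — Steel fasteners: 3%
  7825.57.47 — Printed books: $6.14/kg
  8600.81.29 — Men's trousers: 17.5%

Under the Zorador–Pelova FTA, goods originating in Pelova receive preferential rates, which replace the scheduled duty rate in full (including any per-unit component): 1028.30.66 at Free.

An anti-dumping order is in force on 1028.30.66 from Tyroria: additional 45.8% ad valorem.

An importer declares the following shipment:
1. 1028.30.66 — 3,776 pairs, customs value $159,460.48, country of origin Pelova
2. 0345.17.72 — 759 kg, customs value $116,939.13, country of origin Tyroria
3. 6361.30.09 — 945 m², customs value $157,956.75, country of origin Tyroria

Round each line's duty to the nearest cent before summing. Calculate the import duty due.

Line 1 (1028.30.66, Pelova, 3,776 pairs, $159,460.48):
Base rate for 1028.30.66 is 26.5%.
Origin Pelova qualifies under the Zorador–Pelova agreement and 1028.30.66 is covered: preferential rate Free applies instead.
The additional-duty order on 1028.30.66 targets Tyroria, not Pelova; it does not apply.
Duty = $159,460.48 × 0% = $0.00.
Line 2 (0345.17.72, Tyroria, 759 kg, $116,939.13):
Base rate for 0345.17.72 is 32.5%.
Duty = $116,939.13 × 32.5% = $38,005.22.
Line 3 (6361.30.09, Tyroria, 945 m², $157,956.75):
Base rate for 6361.30.09 is 15.5%.
Duty = $157,956.75 × 15.5% = $24,483.30.
Total = $0.00 + $38,005.22 + $24,483.30 = $62,488.52.

$62,488.52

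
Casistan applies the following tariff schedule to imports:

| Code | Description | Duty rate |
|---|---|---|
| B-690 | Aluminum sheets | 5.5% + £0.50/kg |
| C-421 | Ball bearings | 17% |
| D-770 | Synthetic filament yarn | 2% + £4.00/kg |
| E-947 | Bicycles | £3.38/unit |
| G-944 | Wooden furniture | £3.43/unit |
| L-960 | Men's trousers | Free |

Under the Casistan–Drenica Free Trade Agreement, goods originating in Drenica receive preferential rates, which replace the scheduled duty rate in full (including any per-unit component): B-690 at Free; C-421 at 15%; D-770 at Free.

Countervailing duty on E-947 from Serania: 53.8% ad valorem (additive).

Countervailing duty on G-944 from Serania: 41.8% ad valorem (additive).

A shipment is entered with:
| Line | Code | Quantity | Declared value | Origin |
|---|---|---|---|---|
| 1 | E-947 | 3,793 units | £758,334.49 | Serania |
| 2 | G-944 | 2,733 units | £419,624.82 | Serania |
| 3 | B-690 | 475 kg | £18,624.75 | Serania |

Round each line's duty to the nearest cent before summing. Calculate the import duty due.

Line 1 (E-947, Serania, 3,793 units, £758,334.49):
Base rate for E-947 is £3.38/unit.
Additional duty on E-947 from Serania: +53.8% ad valorem. Applied ad valorem rate = 53.8%.
Duty = £758,334.49 × 53.8% + 3,793 × £3.38 = £420,804.30.
Line 2 (G-944, Serania, 2,733 units, £419,624.82):
Base rate for G-944 is £3.43/unit.
Additional duty on G-944 from Serania: +41.8% ad valorem. Applied ad valorem rate = 41.8%.
Duty = £419,624.82 × 41.8% + 2,733 × £3.43 = £184,777.36.
Line 3 (B-690, Serania, 475 kg, £18,624.75):
Base rate for B-690 is 5.5% + £0.50/kg.
B-690 has an FTA preferential rate, but origin Serania is not Drenica; base rate stands.
Duty = £18,624.75 × 5.5% + 475 × £0.50 = £1,261.86.
Total = £420,804.30 + £184,777.36 + £1,261.86 = £606,843.52.

£606,843.52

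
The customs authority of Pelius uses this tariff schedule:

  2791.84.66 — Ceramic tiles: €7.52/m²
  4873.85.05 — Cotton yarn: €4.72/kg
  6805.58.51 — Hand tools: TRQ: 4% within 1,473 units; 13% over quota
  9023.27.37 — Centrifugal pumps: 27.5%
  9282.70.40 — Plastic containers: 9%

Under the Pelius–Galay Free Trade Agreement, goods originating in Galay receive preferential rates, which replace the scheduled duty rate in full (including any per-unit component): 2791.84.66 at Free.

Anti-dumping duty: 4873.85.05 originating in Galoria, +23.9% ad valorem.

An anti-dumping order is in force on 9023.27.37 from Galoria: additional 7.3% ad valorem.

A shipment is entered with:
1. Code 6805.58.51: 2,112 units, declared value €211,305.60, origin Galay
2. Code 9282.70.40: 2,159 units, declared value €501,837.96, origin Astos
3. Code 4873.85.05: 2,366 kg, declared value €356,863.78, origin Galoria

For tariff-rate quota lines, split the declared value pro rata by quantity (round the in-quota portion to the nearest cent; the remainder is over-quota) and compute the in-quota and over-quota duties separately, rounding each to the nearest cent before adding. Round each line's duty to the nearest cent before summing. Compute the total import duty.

€155,829.48

Line 1 (6805.58.51, Galay, 2,112 units, €211,305.60):
Code 6805.58.51 is under a tariff-rate quota (threshold 1,473 units). In-quota: 1,473 units at 4%; over-quota: 639 units at 13%.
Pro-rata value split: in-quota = €211,305.60 × 1,473/2,112 = €147,373.65; over-quota = €211,305.60 − €147,373.65 = €63,931.95.
In-quota duty = €147,373.65 × 4% = €5,894.95. Over-quota duty = €63,931.95 × 13% = €8,311.15.
Line duty = €5,894.95 + €8,311.15 = €14,206.10.
Line 2 (9282.70.40, Astos, 2,159 units, €501,837.96):
Base rate for 9282.70.40 is 9%.
Duty = €501,837.96 × 9% = €45,165.42.
Line 3 (4873.85.05, Galoria, 2,366 kg, €356,863.78):
Base rate for 4873.85.05 is €4.72/kg.
Additional duty on 4873.85.05 from Galoria: +23.9% ad valorem. Applied ad valorem rate = 23.9%.
Duty = €356,863.78 × 23.9% + 2,366 × €4.72 = €96,457.96.
Total = €14,206.10 + €45,165.42 + €96,457.96 = €155,829.48.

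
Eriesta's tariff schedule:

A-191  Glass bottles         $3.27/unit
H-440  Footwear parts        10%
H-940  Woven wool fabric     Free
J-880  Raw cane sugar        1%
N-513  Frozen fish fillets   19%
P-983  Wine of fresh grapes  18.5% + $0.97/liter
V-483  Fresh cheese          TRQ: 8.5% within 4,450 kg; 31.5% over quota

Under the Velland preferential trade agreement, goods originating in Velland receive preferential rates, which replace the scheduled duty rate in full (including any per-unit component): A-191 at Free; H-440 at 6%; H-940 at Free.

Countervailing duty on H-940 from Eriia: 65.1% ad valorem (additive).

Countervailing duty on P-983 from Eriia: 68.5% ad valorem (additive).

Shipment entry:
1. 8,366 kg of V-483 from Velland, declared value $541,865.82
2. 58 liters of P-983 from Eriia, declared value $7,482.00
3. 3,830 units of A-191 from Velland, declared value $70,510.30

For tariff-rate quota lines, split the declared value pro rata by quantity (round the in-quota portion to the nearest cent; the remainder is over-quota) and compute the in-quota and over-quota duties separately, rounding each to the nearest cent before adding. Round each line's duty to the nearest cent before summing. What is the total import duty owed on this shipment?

Line 1 (V-483, Velland, 8,366 kg, $541,865.82):
Code V-483 is under a tariff-rate quota (threshold 4,450 kg). In-quota: 4,450 kg at 8.5%; over-quota: 3,916 kg at 31.5%.
Pro-rata value split: in-quota = $541,865.82 × 4,450/8,366 = $288,226.50; over-quota = $541,865.82 − $288,226.50 = $253,639.32.
In-quota duty = $288,226.50 × 8.5% = $24,499.25. Over-quota duty = $253,639.32 × 31.5% = $79,896.39.
Line duty = $24,499.25 + $79,896.39 = $104,395.64.
Line 2 (P-983, Eriia, 58 liters, $7,482.00):
Base rate for P-983 is 18.5% + $0.97/liter.
Additional duty on P-983 from Eriia: +68.5%. Applied ad valorem rate: 18.5% + 68.5% = 87%.
Duty = $7,482.00 × 87% + 58 × $0.97 = $6,565.60.
Line 3 (A-191, Velland, 3,830 units, $70,510.30):
Base rate for A-191 is $3.27/unit.
Origin Velland qualifies under the Eriesta–Velland agreement and A-191 is covered: preferential rate Free applies instead.
Duty = $70,510.30 × 0% = $0.00.
Total = $104,395.64 + $6,565.60 + $0.00 = $110,961.24.

$110,961.24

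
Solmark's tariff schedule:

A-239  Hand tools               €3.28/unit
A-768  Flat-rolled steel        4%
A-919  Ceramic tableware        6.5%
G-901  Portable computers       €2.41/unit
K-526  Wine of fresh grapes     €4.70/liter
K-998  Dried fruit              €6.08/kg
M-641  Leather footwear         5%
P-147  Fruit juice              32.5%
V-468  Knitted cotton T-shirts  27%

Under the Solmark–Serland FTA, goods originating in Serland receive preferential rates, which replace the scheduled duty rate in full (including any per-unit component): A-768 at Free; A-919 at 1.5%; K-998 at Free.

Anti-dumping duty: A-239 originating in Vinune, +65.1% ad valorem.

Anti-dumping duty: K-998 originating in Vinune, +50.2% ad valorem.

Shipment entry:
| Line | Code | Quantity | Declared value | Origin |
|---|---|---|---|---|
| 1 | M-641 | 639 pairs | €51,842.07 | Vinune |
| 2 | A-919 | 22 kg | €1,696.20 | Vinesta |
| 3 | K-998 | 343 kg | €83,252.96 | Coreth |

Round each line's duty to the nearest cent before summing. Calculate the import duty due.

€4,787.79

Line 1 (M-641, Vinune, 639 pairs, €51,842.07):
Base rate for M-641 is 5%.
Duty = €51,842.07 × 5% = €2,592.10.
Line 2 (A-919, Vinesta, 22 kg, €1,696.20):
Base rate for A-919 is 6.5%.
A-919 has an FTA preferential rate, but origin Vinesta is not Serland; base rate stands.
Duty = €1,696.20 × 6.5% = €110.25.
Line 3 (K-998, Coreth, 343 kg, €83,252.96):
Base rate for K-998 is €6.08/kg.
K-998 has an FTA preferential rate, but origin Coreth is not Serland; base rate stands.
The additional-duty order on K-998 targets Vinune, not Coreth; it does not apply.
Duty = 343 × €6.08 = €2,085.44.
Total = €2,592.10 + €110.25 + €2,085.44 = €4,787.79.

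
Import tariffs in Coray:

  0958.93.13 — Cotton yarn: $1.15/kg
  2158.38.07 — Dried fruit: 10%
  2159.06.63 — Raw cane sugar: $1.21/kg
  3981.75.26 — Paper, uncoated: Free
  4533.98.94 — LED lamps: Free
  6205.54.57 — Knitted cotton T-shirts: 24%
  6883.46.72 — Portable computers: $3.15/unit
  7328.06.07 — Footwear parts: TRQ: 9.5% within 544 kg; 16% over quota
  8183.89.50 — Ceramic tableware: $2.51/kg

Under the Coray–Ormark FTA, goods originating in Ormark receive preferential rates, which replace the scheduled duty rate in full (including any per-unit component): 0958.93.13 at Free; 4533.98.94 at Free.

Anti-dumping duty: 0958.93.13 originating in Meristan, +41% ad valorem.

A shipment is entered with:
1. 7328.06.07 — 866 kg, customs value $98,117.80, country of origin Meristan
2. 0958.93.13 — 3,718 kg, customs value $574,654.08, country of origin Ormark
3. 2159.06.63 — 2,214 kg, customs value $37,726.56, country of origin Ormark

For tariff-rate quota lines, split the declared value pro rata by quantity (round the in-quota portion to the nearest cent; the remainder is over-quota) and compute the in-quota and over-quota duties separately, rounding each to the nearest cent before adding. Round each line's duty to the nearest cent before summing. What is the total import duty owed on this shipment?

Line 1 (7328.06.07, Meristan, 866 kg, $98,117.80):
Code 7328.06.07 is under a tariff-rate quota (threshold 544 kg). In-quota: 544 kg at 9.5%; over-quota: 322 kg at 16%.
Pro-rata value split: in-quota = $98,117.80 × 544/866 = $61,635.20; over-quota = $98,117.80 − $61,635.20 = $36,482.60.
In-quota duty = $61,635.20 × 9.5% = $5,855.34. Over-quota duty = $36,482.60 × 16% = $5,837.22.
Line duty = $5,855.34 + $5,837.22 = $11,692.56.
Line 2 (0958.93.13, Ormark, 3,718 kg, $574,654.08):
Base rate for 0958.93.13 is $1.15/kg.
Origin Ormark qualifies under the Coray–Ormark agreement and 0958.93.13 is covered: preferential rate Free applies instead.
The additional-duty order on 0958.93.13 targets Meristan, not Ormark; it does not apply.
Duty = $574,654.08 × 0% = $0.00.
Line 3 (2159.06.63, Ormark, 2,214 kg, $37,726.56):
Base rate for 2159.06.63 is $1.21/kg.
Origin Ormark is the FTA partner but 2159.06.63 is not on the preference list; base rate stands.
Duty = 2,214 × $1.21 = $2,678.94.
Total = $11,692.56 + $0.00 + $2,678.94 = $14,371.50.

$14,371.50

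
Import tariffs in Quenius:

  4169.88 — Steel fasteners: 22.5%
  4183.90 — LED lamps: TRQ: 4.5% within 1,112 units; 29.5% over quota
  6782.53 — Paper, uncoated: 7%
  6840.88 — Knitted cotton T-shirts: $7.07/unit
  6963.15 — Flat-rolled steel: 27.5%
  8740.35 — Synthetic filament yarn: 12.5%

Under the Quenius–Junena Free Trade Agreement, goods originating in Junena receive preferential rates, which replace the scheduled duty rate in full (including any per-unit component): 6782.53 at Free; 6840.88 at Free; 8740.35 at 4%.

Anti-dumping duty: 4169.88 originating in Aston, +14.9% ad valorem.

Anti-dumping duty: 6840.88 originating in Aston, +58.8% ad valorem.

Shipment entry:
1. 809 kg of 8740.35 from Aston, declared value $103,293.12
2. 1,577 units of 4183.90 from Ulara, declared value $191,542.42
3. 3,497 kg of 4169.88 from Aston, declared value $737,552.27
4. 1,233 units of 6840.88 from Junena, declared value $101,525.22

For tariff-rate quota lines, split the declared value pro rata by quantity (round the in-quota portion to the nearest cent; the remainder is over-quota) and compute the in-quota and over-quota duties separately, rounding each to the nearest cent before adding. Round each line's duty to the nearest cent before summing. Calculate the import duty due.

$311,495.33

Line 1 (8740.35, Aston, 809 kg, $103,293.12):
Base rate for 8740.35 is 12.5%.
8740.35 has an FTA preferential rate, but origin Aston is not Junena; base rate stands.
Duty = $103,293.12 × 12.5% = $12,911.64.
Line 2 (4183.90, Ulara, 1,577 units, $191,542.42):
Code 4183.90 is under a tariff-rate quota (threshold 1,112 units). In-quota: 1,112 units at 4.5%; over-quota: 465 units at 29.5%.
Pro-rata value split: in-quota = $191,542.42 × 1,112/1,577 = $135,063.52; over-quota = $191,542.42 − $135,063.52 = $56,478.90.
In-quota duty = $135,063.52 × 4.5% = $6,077.86. Over-quota duty = $56,478.90 × 29.5% = $16,661.28.
Line duty = $6,077.86 + $16,661.28 = $22,739.14.
Line 3 (4169.88, Aston, 3,497 kg, $737,552.27):
Base rate for 4169.88 is 22.5%.
Additional duty on 4169.88 from Aston: +14.9%. Applied ad valorem rate: 22.5% + 14.9% = 37.4%.
Duty = $737,552.27 × 37.4% = $275,844.55.
Line 4 (6840.88, Junena, 1,233 units, $101,525.22):
Base rate for 6840.88 is $7.07/unit.
Origin Junena qualifies under the Quenius–Junena agreement and 6840.88 is covered: preferential rate Free applies instead.
The additional-duty order on 6840.88 targets Aston, not Junena; it does not apply.
Duty = $101,525.22 × 0% = $0.00.
Total = $12,911.64 + $22,739.14 + $275,844.55 + $0.00 = $311,495.33.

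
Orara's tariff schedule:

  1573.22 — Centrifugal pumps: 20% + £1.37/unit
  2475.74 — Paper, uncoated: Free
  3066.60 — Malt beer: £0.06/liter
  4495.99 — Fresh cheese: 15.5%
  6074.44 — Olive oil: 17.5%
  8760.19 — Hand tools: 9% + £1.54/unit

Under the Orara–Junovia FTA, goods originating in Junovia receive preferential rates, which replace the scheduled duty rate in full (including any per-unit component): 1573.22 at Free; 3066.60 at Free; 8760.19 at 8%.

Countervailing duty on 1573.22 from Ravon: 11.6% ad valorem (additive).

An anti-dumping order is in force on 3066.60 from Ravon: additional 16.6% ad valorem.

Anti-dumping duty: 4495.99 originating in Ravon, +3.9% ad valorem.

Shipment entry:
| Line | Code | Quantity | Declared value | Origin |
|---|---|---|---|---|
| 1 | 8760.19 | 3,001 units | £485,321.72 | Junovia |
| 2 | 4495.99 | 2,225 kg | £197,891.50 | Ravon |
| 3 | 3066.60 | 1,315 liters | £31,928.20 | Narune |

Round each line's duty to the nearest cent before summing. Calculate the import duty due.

£77,295.59

Line 1 (8760.19, Junovia, 3,001 units, £485,321.72):
Base rate for 8760.19 is 9% + £1.54/unit.
Origin Junovia qualifies under the Orara–Junovia agreement and 8760.19 is covered: preferential rate 8% applies instead.
Duty = £485,321.72 × 8% = £38,825.74.
Line 2 (4495.99, Ravon, 2,225 kg, £197,891.50):
Base rate for 4495.99 is 15.5%.
Additional duty on 4495.99 from Ravon: +3.9%. Applied ad valorem rate: 15.5% + 3.9% = 19.4%.
Duty = £197,891.50 × 19.4% = £38,390.95.
Line 3 (3066.60, Narune, 1,315 liters, £31,928.20):
Base rate for 3066.60 is £0.06/liter.
3066.60 has an FTA preferential rate, but origin Narune is not Junovia; base rate stands.
The additional-duty order on 3066.60 targets Ravon, not Narune; it does not apply.
Duty = 1,315 × £0.06 = £78.90.
Total = £38,825.74 + £38,390.95 + £78.90 = £77,295.59.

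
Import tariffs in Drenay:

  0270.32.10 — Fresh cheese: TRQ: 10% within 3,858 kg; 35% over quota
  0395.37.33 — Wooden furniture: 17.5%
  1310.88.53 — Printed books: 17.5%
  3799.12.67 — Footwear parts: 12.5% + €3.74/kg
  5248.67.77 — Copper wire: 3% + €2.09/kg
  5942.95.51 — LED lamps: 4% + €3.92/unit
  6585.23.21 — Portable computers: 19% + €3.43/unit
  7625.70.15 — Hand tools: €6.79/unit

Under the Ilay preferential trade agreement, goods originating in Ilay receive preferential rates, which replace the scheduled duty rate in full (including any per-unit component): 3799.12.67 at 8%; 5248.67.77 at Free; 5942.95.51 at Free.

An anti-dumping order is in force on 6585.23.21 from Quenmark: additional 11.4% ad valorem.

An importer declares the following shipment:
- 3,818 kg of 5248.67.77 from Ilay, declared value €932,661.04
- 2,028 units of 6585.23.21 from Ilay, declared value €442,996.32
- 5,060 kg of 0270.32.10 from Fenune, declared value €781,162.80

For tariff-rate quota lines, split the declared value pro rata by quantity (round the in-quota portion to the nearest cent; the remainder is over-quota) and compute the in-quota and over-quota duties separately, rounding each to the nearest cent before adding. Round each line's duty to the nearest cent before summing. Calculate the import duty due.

€215,632.81

Line 1 (5248.67.77, Ilay, 3,818 kg, €932,661.04):
Base rate for 5248.67.77 is 3% + €2.09/kg.
Origin Ilay qualifies under the Drenay–Ilay agreement and 5248.67.77 is covered: preferential rate Free applies instead.
Duty = €932,661.04 × 0% = €0.00.
Line 2 (6585.23.21, Ilay, 2,028 units, €442,996.32):
Base rate for 6585.23.21 is 19% + €3.43/unit.
Origin Ilay is the FTA partner but 6585.23.21 is not on the preference list; base rate stands.
The additional-duty order on 6585.23.21 targets Quenmark, not Ilay; it does not apply.
Duty = €442,996.32 × 19% + 2,028 × €3.43 = €91,125.34.
Line 3 (0270.32.10, Fenune, 5,060 kg, €781,162.80):
Code 0270.32.10 is under a tariff-rate quota (threshold 3,858 kg). In-quota: 3,858 kg at 10%; over-quota: 1,202 kg at 35%.
Pro-rata value split: in-quota = €781,162.80 × 3,858/5,060 = €595,598.04; over-quota = €781,162.80 − €595,598.04 = €185,564.76.
In-quota duty = €595,598.04 × 10% = €59,559.80. Over-quota duty = €185,564.76 × 35% = €64,947.67.
Line duty = €59,559.80 + €64,947.67 = €124,507.47.
Total = €0.00 + €91,125.34 + €124,507.47 = €215,632.81.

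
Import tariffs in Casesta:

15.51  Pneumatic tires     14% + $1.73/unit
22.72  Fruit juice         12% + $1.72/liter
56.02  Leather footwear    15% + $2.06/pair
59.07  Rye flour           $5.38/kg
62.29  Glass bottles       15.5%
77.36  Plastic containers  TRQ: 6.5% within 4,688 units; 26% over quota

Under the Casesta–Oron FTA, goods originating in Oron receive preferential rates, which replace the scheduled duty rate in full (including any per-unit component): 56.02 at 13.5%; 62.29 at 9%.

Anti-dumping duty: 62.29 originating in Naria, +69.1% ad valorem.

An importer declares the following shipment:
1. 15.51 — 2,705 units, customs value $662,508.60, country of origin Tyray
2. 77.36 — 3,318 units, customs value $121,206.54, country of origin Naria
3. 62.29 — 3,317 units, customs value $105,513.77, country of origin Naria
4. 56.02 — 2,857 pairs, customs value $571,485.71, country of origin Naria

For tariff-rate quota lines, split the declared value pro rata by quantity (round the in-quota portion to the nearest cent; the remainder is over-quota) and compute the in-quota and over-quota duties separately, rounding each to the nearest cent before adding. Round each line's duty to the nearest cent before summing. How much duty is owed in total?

Line 1 (15.51, Tyray, 2,705 units, $662,508.60):
Base rate for 15.51 is 14% + $1.73/unit.
Duty = $662,508.60 × 14% + 2,705 × $1.73 = $97,430.85.
Line 2 (77.36, Naria, 3,318 units, $121,206.54):
Code 77.36 is under a tariff-rate quota (threshold 4,688 units). Quantity 3,318 units is within the quota, so the in-quota rate 6.5% applies to the full value.
Duty = $121,206.54 × 6.5% = $7,878.43.
Line 3 (62.29, Naria, 3,317 units, $105,513.77):
Base rate for 62.29 is 15.5%.
62.29 has an FTA preferential rate, but origin Naria is not Oron; base rate stands.
Additional duty on 62.29 from Naria: +69.1%. Applied ad valorem rate: 15.5% + 69.1% = 84.6%.
Duty = $105,513.77 × 84.6% = $89,264.65.
Line 4 (56.02, Naria, 2,857 pairs, $571,485.71):
Base rate for 56.02 is 15% + $2.06/pair.
56.02 has an FTA preferential rate, but origin Naria is not Oron; base rate stands.
Duty = $571,485.71 × 15% + 2,857 × $2.06 = $91,608.28.
Total = $97,430.85 + $7,878.43 + $89,264.65 + $91,608.28 = $286,182.21.

$286,182.21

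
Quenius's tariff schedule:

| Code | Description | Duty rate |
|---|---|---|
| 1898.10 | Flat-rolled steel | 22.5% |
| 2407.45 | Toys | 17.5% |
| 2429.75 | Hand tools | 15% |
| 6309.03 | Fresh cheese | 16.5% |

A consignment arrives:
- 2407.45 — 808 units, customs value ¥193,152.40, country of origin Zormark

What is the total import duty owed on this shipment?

Line 1 (2407.45, Zormark, 808 units, ¥193,152.40):
Base rate for 2407.45 is 17.5%.
Duty = ¥193,152.40 × 17.5% = ¥33,801.67.

¥33,801.67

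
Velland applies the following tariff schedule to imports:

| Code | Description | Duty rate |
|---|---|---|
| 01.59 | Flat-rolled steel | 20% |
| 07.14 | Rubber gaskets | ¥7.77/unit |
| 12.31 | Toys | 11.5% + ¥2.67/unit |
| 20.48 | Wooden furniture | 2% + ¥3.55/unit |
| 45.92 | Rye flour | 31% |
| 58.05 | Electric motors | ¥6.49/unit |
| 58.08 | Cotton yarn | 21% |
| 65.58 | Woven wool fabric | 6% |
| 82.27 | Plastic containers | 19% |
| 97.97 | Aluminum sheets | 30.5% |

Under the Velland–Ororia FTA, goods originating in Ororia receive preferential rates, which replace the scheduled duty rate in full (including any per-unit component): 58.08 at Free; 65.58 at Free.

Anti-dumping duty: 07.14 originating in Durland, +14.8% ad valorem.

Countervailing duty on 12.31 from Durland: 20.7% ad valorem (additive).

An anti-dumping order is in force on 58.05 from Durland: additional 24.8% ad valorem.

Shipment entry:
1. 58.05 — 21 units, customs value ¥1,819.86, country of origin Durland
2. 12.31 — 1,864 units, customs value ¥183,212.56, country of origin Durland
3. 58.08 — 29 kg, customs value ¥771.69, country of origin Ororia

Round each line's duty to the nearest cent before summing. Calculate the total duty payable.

¥64,558.94

Line 1 (58.05, Durland, 21 units, ¥1,819.86):
Base rate for 58.05 is ¥6.49/unit.
Additional duty on 58.05 from Durland: +24.8% ad valorem. Applied ad valorem rate = 24.8%.
Duty = ¥1,819.86 × 24.8% + 21 × ¥6.49 = ¥587.62.
Line 2 (12.31, Durland, 1,864 units, ¥183,212.56):
Base rate for 12.31 is 11.5% + ¥2.67/unit.
Additional duty on 12.31 from Durland: +20.7%. Applied ad valorem rate: 11.5% + 20.7% = 32.2%.
Duty = ¥183,212.56 × 32.2% + 1,864 × ¥2.67 = ¥63,971.32.
Line 3 (58.08, Ororia, 29 kg, ¥771.69):
Base rate for 58.08 is 21%.
Origin Ororia qualifies under the Velland–Ororia agreement and 58.08 is covered: preferential rate Free applies instead.
Duty = ¥771.69 × 0% = ¥0.00.
Total = ¥587.62 + ¥63,971.32 + ¥0.00 = ¥64,558.94.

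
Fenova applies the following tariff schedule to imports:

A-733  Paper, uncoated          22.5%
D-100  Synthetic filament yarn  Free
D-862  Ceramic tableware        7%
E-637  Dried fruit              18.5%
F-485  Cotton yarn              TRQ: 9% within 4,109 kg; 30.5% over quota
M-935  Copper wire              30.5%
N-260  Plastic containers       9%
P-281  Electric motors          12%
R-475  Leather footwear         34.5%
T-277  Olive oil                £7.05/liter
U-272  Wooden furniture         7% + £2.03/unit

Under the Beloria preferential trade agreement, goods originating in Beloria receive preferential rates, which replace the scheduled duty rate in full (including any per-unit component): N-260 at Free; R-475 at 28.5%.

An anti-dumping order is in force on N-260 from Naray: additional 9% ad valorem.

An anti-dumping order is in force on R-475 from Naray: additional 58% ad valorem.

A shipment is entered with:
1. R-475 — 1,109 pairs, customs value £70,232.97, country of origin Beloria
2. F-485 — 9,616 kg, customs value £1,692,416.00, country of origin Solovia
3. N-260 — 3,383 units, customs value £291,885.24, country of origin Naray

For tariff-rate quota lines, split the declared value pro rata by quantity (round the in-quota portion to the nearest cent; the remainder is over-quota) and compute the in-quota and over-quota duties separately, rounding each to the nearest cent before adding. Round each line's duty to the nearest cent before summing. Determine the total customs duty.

£433,258.06

Line 1 (R-475, Beloria, 1,109 pairs, £70,232.97):
Base rate for R-475 is 34.5%.
Origin Beloria qualifies under the Fenova–Beloria agreement and R-475 is covered: preferential rate 28.5% applies instead.
The additional-duty order on R-475 targets Naray, not Beloria; it does not apply.
Duty = £70,232.97 × 28.5% = £20,016.40.
Line 2 (F-485, Solovia, 9,616 kg, £1,692,416.00):
Code F-485 is under a tariff-rate quota (threshold 4,109 kg). In-quota: 4,109 kg at 9%; over-quota: 5,507 kg at 30.5%.
Pro-rata value split: in-quota = £1,692,416.00 × 4,109/9,616 = £723,184.00; over-quota = £1,692,416.00 − £723,184.00 = £969,232.00.
In-quota duty = £723,184.00 × 9% = £65,086.56. Over-quota duty = £969,232.00 × 30.5% = £295,615.76.
Line duty = £65,086.56 + £295,615.76 = £360,702.32.
Line 3 (N-260, Naray, 3,383 units, £291,885.24):
Base rate for N-260 is 9%.
N-260 has an FTA preferential rate, but origin Naray is not Beloria; base rate stands.
Additional duty on N-260 from Naray: +9%. Applied ad valorem rate: 9% + 9% = 18%.
Duty = £291,885.24 × 18% = £52,539.34.
Total = £20,016.40 + £360,702.32 + £52,539.34 = £433,258.06.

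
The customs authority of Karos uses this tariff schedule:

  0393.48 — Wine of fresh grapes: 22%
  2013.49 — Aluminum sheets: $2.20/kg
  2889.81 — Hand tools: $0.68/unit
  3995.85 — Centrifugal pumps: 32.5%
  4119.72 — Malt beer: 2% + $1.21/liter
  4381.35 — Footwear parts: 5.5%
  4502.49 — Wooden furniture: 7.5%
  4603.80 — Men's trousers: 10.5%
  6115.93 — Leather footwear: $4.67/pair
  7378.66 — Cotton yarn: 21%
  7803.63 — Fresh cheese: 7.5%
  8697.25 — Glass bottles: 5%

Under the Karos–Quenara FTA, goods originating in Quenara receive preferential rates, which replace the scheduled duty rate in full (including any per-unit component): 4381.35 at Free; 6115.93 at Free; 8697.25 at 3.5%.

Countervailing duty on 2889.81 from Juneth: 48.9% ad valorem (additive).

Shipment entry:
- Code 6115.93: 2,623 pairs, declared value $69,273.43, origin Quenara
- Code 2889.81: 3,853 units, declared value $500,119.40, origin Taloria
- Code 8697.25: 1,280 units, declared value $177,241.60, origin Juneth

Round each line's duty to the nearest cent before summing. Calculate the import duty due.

$11,482.12

Line 1 (6115.93, Quenara, 2,623 pairs, $69,273.43):
Base rate for 6115.93 is $4.67/pair.
Origin Quenara qualifies under the Karos–Quenara agreement and 6115.93 is covered: preferential rate Free applies instead.
Duty = $69,273.43 × 0% = $0.00.
Line 2 (2889.81, Taloria, 3,853 units, $500,119.40):
Base rate for 2889.81 is $0.68/unit.
The additional-duty order on 2889.81 targets Juneth, not Taloria; it does not apply.
Duty = 3,853 × $0.68 = $2,620.04.
Line 3 (8697.25, Juneth, 1,280 units, $177,241.60):
Base rate for 8697.25 is 5%.
8697.25 has an FTA preferential rate, but origin Juneth is not Quenara; base rate stands.
Duty = $177,241.60 × 5% = $8,862.08.
Total = $0.00 + $2,620.04 + $8,862.08 = $11,482.12.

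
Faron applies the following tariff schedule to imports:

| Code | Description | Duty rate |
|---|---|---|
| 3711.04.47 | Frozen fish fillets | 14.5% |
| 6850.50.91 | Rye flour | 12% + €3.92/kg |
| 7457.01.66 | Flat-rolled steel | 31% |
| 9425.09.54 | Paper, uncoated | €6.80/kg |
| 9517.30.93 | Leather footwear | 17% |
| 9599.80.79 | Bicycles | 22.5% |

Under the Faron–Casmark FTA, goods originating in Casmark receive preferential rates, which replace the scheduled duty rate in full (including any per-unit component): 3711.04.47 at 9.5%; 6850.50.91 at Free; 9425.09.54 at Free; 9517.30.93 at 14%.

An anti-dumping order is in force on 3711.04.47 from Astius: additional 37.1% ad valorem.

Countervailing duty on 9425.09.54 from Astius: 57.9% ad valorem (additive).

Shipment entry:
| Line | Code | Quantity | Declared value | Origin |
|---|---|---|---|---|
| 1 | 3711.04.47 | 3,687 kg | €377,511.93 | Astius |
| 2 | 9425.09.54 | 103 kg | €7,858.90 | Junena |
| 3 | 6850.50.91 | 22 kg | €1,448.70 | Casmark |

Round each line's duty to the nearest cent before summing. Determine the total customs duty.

€195,496.56

Line 1 (3711.04.47, Astius, 3,687 kg, €377,511.93):
Base rate for 3711.04.47 is 14.5%.
3711.04.47 has an FTA preferential rate, but origin Astius is not Casmark; base rate stands.
Additional duty on 3711.04.47 from Astius: +37.1%. Applied ad valorem rate: 14.5% + 37.1% = 51.6%.
Duty = €377,511.93 × 51.6% = €194,796.16.
Line 2 (9425.09.54, Junena, 103 kg, €7,858.90):
Base rate for 9425.09.54 is €6.80/kg.
9425.09.54 has an FTA preferential rate, but origin Junena is not Casmark; base rate stands.
The additional-duty order on 9425.09.54 targets Astius, not Junena; it does not apply.
Duty = 103 × €6.80 = €700.40.
Line 3 (6850.50.91, Casmark, 22 kg, €1,448.70):
Base rate for 6850.50.91 is 12% + €3.92/kg.
Origin Casmark qualifies under the Faron–Casmark agreement and 6850.50.91 is covered: preferential rate Free applies instead.
Duty = €1,448.70 × 0% = €0.00.
Total = €194,796.16 + €700.40 + €0.00 = €195,496.56.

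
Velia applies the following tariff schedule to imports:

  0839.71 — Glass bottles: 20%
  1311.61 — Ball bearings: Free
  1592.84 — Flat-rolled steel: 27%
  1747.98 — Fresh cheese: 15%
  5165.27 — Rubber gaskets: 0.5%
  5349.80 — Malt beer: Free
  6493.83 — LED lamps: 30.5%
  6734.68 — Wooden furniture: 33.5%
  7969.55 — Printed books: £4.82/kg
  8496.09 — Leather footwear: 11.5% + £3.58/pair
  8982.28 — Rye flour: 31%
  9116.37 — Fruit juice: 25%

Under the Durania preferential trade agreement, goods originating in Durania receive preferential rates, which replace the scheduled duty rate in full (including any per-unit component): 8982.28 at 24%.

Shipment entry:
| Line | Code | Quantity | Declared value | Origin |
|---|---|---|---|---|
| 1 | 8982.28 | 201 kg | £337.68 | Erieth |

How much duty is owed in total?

£104.68

Line 1 (8982.28, Erieth, 201 kg, £337.68):
Base rate for 8982.28 is 31%.
8982.28 has an FTA preferential rate, but origin Erieth is not Durania; base rate stands.
Duty = £337.68 × 31% = £104.68.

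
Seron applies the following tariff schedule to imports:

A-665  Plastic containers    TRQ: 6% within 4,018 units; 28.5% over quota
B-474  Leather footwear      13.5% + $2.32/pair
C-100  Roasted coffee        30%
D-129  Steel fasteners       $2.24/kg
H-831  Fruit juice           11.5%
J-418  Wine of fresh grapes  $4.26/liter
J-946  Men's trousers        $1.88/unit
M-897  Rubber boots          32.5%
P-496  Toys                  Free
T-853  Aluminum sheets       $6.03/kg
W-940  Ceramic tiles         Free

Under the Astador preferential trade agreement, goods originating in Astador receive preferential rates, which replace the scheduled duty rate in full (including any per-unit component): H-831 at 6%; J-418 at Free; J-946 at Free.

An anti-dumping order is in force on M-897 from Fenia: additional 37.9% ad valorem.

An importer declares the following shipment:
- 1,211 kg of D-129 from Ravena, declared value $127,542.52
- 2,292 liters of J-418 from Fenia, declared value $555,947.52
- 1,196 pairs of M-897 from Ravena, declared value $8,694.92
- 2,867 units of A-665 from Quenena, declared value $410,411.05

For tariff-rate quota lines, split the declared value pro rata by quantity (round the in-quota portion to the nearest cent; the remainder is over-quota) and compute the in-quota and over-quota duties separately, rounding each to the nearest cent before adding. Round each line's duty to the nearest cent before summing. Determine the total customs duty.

$39,927.07

Line 1 (D-129, Ravena, 1,211 kg, $127,542.52):
Base rate for D-129 is $2.24/kg.
Duty = 1,211 × $2.24 = $2,712.64.
Line 2 (J-418, Fenia, 2,292 liters, $555,947.52):
Base rate for J-418 is $4.26/liter.
J-418 has an FTA preferential rate, but origin Fenia is not Astador; base rate stands.
Duty = 2,292 × $4.26 = $9,763.92.
Line 3 (M-897, Ravena, 1,196 pairs, $8,694.92):
Base rate for M-897 is 32.5%.
The additional-duty order on M-897 targets Fenia, not Ravena; it does not apply.
Duty = $8,694.92 × 32.5% = $2,825.85.
Line 4 (A-665, Quenena, 2,867 units, $410,411.05):
Code A-665 is under a tariff-rate quota (threshold 4,018 units). Quantity 2,867 units is within the quota, so the in-quota rate 6% applies to the full value.
Duty = $410,411.05 × 6% = $24,624.66.
Total = $2,712.64 + $9,763.92 + $2,825.85 + $24,624.66 = $39,927.07.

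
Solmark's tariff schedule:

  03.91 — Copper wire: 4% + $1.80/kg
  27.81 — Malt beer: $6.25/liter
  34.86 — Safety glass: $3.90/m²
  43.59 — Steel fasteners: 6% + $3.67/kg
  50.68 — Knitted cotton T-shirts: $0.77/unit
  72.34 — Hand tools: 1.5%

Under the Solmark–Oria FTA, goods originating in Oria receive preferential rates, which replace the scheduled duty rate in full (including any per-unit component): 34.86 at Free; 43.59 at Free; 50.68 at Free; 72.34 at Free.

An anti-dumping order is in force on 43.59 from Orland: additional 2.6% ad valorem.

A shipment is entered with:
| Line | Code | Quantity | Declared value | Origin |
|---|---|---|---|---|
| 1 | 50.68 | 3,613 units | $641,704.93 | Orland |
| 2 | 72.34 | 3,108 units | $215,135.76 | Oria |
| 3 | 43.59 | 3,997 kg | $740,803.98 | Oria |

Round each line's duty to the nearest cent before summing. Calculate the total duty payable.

$2,782.01

Line 1 (50.68, Orland, 3,613 units, $641,704.93):
Base rate for 50.68 is $0.77/unit.
50.68 has an FTA preferential rate, but origin Orland is not Oria; base rate stands.
Duty = 3,613 × $0.77 = $2,782.01.
Line 2 (72.34, Oria, 3,108 units, $215,135.76):
Base rate for 72.34 is 1.5%.
Origin Oria qualifies under the Solmark–Oria agreement and 72.34 is covered: preferential rate Free applies instead.
Duty = $215,135.76 × 0% = $0.00.
Line 3 (43.59, Oria, 3,997 kg, $740,803.98):
Base rate for 43.59 is 6% + $3.67/kg.
Origin Oria qualifies under the Solmark–Oria agreement and 43.59 is covered: preferential rate Free applies instead.
The additional-duty order on 43.59 targets Orland, not Oria; it does not apply.
Duty = $740,803.98 × 0% = $0.00.
Total = $2,782.01 + $0.00 + $0.00 = $2,782.01.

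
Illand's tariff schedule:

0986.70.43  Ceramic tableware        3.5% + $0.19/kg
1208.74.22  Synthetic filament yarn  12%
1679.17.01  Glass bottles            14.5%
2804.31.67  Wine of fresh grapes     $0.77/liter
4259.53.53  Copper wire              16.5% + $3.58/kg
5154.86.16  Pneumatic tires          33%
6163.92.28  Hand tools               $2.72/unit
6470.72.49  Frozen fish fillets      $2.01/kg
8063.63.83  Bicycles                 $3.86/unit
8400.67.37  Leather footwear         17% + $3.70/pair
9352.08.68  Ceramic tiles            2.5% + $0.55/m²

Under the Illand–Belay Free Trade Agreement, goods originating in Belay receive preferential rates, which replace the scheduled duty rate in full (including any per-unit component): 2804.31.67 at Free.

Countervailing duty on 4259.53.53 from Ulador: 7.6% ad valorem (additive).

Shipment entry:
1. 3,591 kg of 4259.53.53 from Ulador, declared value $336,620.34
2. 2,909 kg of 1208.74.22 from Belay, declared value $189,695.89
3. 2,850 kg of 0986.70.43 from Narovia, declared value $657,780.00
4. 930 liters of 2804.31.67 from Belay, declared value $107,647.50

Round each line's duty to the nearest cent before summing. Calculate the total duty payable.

Line 1 (4259.53.53, Ulador, 3,591 kg, $336,620.34):
Base rate for 4259.53.53 is 16.5% + $3.58/kg.
Additional duty on 4259.53.53 from Ulador: +7.6%. Applied ad valorem rate: 16.5% + 7.6% = 24.1%.
Duty = $336,620.34 × 24.1% + 3,591 × $3.58 = $93,981.28.
Line 2 (1208.74.22, Belay, 2,909 kg, $189,695.89):
Base rate for 1208.74.22 is 12%.
Origin Belay is the FTA partner but 1208.74.22 is not on the preference list; base rate stands.
Duty = $189,695.89 × 12% = $22,763.51.
Line 3 (0986.70.43, Narovia, 2,850 kg, $657,780.00):
Base rate for 0986.70.43 is 3.5% + $0.19/kg.
Duty = $657,780.00 × 3.5% + 2,850 × $0.19 = $23,563.80.
Line 4 (2804.31.67, Belay, 930 liters, $107,647.50):
Base rate for 2804.31.67 is $0.77/liter.
Origin Belay qualifies under the Illand–Belay agreement and 2804.31.67 is covered: preferential rate Free applies instead.
Duty = $107,647.50 × 0% = $0.00.
Total = $93,981.28 + $22,763.51 + $23,563.80 + $0.00 = $140,308.59.

$140,308.59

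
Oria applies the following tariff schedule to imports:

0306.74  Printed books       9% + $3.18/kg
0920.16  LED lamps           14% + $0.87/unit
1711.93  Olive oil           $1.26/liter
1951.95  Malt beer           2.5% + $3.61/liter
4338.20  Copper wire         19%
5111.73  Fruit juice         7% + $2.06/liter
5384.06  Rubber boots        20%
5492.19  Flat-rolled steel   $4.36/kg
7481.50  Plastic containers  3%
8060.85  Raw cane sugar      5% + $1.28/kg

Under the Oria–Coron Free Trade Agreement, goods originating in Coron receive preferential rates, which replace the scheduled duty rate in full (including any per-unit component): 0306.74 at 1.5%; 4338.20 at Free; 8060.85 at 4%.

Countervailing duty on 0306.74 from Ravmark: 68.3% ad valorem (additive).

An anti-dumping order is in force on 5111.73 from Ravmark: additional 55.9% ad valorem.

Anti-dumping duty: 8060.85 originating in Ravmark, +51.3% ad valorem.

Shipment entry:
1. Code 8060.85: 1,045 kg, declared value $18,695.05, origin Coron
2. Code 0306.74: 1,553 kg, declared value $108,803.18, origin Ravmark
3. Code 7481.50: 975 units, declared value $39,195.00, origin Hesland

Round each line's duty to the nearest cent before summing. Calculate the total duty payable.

$90,967.05

Line 1 (8060.85, Coron, 1,045 kg, $18,695.05):
Base rate for 8060.85 is 5% + $1.28/kg.
Origin Coron qualifies under the Oria–Coron agreement and 8060.85 is covered: preferential rate 4% applies instead.
The additional-duty order on 8060.85 targets Ravmark, not Coron; it does not apply.
Duty = $18,695.05 × 4% = $747.80.
Line 2 (0306.74, Ravmark, 1,553 kg, $108,803.18):
Base rate for 0306.74 is 9% + $3.18/kg.
0306.74 has an FTA preferential rate, but origin Ravmark is not Coron; base rate stands.
Additional duty on 0306.74 from Ravmark: +68.3%. Applied ad valorem rate: 9% + 68.3% = 77.3%.
Duty = $108,803.18 × 77.3% + 1,553 × $3.18 = $89,043.40.
Line 3 (7481.50, Hesland, 975 units, $39,195.00):
Base rate for 7481.50 is 3%.
Duty = $39,195.00 × 3% = $1,175.85.
Total = $747.80 + $89,043.40 + $1,175.85 = $90,967.05.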